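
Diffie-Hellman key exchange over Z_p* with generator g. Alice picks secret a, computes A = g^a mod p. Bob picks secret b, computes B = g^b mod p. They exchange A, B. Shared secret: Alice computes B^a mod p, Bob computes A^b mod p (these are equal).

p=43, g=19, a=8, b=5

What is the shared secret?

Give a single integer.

A = 19^8 mod 43  (bits of 8 = 1000)
  bit 0 = 1: r = r^2 * 19 mod 43 = 1^2 * 19 = 1*19 = 19
  bit 1 = 0: r = r^2 mod 43 = 19^2 = 17
  bit 2 = 0: r = r^2 mod 43 = 17^2 = 31
  bit 3 = 0: r = r^2 mod 43 = 31^2 = 15
  -> A = 15
B = 19^5 mod 43  (bits of 5 = 101)
  bit 0 = 1: r = r^2 * 19 mod 43 = 1^2 * 19 = 1*19 = 19
  bit 1 = 0: r = r^2 mod 43 = 19^2 = 17
  bit 2 = 1: r = r^2 * 19 mod 43 = 17^2 * 19 = 31*19 = 30
  -> B = 30
s = B^a = 30^8 mod 43  (bits of 8 = 1000)
  bit 0 = 1: r = r^2 * 30 mod 43 = 1^2 * 30 = 1*30 = 30
  bit 1 = 0: r = r^2 mod 43 = 30^2 = 40
  bit 2 = 0: r = r^2 mod 43 = 40^2 = 9
  bit 3 = 0: r = r^2 mod 43 = 9^2 = 38
  -> s = B^a = 38

Answer: 38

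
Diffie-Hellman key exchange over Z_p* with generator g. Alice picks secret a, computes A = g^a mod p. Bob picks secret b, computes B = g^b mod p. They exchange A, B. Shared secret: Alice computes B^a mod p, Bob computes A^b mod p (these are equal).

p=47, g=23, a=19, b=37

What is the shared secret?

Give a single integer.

Answer: 10

Derivation:
A = 23^19 mod 47  (bits of 19 = 10011)
  bit 0 = 1: r = r^2 * 23 mod 47 = 1^2 * 23 = 1*23 = 23
  bit 1 = 0: r = r^2 mod 47 = 23^2 = 12
  bit 2 = 0: r = r^2 mod 47 = 12^2 = 3
  bit 3 = 1: r = r^2 * 23 mod 47 = 3^2 * 23 = 9*23 = 19
  bit 4 = 1: r = r^2 * 23 mod 47 = 19^2 * 23 = 32*23 = 31
  -> A = 31
B = 23^37 mod 47  (bits of 37 = 100101)
  bit 0 = 1: r = r^2 * 23 mod 47 = 1^2 * 23 = 1*23 = 23
  bit 1 = 0: r = r^2 mod 47 = 23^2 = 12
  bit 2 = 0: r = r^2 mod 47 = 12^2 = 3
  bit 3 = 1: r = r^2 * 23 mod 47 = 3^2 * 23 = 9*23 = 19
  bit 4 = 0: r = r^2 mod 47 = 19^2 = 32
  bit 5 = 1: r = r^2 * 23 mod 47 = 32^2 * 23 = 37*23 = 5
  -> B = 5
s = B^a = 5^19 mod 47  (bits of 19 = 10011)
  bit 0 = 1: r = r^2 * 5 mod 47 = 1^2 * 5 = 1*5 = 5
  bit 1 = 0: r = r^2 mod 47 = 5^2 = 25
  bit 2 = 0: r = r^2 mod 47 = 25^2 = 14
  bit 3 = 1: r = r^2 * 5 mod 47 = 14^2 * 5 = 8*5 = 40
  bit 4 = 1: r = r^2 * 5 mod 47 = 40^2 * 5 = 2*5 = 10
  -> s = B^a = 10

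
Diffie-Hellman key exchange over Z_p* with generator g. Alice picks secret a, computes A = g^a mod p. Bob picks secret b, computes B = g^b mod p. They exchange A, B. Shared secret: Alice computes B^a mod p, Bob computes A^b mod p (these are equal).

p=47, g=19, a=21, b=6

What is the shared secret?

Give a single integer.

A = 19^21 mod 47  (bits of 21 = 10101)
  bit 0 = 1: r = r^2 * 19 mod 47 = 1^2 * 19 = 1*19 = 19
  bit 1 = 0: r = r^2 mod 47 = 19^2 = 32
  bit 2 = 1: r = r^2 * 19 mod 47 = 32^2 * 19 = 37*19 = 45
  bit 3 = 0: r = r^2 mod 47 = 45^2 = 4
  bit 4 = 1: r = r^2 * 19 mod 47 = 4^2 * 19 = 16*19 = 22
  -> A = 22
B = 19^6 mod 47  (bits of 6 = 110)
  bit 0 = 1: r = r^2 * 19 mod 47 = 1^2 * 19 = 1*19 = 19
  bit 1 = 1: r = r^2 * 19 mod 47 = 19^2 * 19 = 32*19 = 44
  bit 2 = 0: r = r^2 mod 47 = 44^2 = 9
  -> B = 9
s = B^a = 9^21 mod 47  (bits of 21 = 10101)
  bit 0 = 1: r = r^2 * 9 mod 47 = 1^2 * 9 = 1*9 = 9
  bit 1 = 0: r = r^2 mod 47 = 9^2 = 34
  bit 2 = 1: r = r^2 * 9 mod 47 = 34^2 * 9 = 28*9 = 17
  bit 3 = 0: r = r^2 mod 47 = 17^2 = 7
  bit 4 = 1: r = r^2 * 9 mod 47 = 7^2 * 9 = 2*9 = 18
  -> s = B^a = 18

Answer: 18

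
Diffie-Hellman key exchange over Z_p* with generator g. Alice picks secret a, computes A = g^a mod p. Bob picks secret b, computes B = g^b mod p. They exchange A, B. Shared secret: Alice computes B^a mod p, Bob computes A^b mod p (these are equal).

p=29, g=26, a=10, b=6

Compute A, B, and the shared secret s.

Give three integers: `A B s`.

Answer: 5 4 23

Derivation:
A = 26^10 mod 29  (bits of 10 = 1010)
  bit 0 = 1: r = r^2 * 26 mod 29 = 1^2 * 26 = 1*26 = 26
  bit 1 = 0: r = r^2 mod 29 = 26^2 = 9
  bit 2 = 1: r = r^2 * 26 mod 29 = 9^2 * 26 = 23*26 = 18
  bit 3 = 0: r = r^2 mod 29 = 18^2 = 5
  -> A = 5
B = 26^6 mod 29  (bits of 6 = 110)
  bit 0 = 1: r = r^2 * 26 mod 29 = 1^2 * 26 = 1*26 = 26
  bit 1 = 1: r = r^2 * 26 mod 29 = 26^2 * 26 = 9*26 = 2
  bit 2 = 0: r = r^2 mod 29 = 2^2 = 4
  -> B = 4
s = B^a = 4^10 mod 29  (bits of 10 = 1010)
  bit 0 = 1: r = r^2 * 4 mod 29 = 1^2 * 4 = 1*4 = 4
  bit 1 = 0: r = r^2 mod 29 = 4^2 = 16
  bit 2 = 1: r = r^2 * 4 mod 29 = 16^2 * 4 = 24*4 = 9
  bit 3 = 0: r = r^2 mod 29 = 9^2 = 23
  -> s = B^a = 23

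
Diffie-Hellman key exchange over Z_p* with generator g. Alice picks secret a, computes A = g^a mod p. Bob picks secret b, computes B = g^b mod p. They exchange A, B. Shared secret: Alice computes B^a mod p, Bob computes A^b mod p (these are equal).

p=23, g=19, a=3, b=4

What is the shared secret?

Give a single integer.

Answer: 4

Derivation:
A = 19^3 mod 23  (bits of 3 = 11)
  bit 0 = 1: r = r^2 * 19 mod 23 = 1^2 * 19 = 1*19 = 19
  bit 1 = 1: r = r^2 * 19 mod 23 = 19^2 * 19 = 16*19 = 5
  -> A = 5
B = 19^4 mod 23  (bits of 4 = 100)
  bit 0 = 1: r = r^2 * 19 mod 23 = 1^2 * 19 = 1*19 = 19
  bit 1 = 0: r = r^2 mod 23 = 19^2 = 16
  bit 2 = 0: r = r^2 mod 23 = 16^2 = 3
  -> B = 3
s = B^a = 3^3 mod 23  (bits of 3 = 11)
  bit 0 = 1: r = r^2 * 3 mod 23 = 1^2 * 3 = 1*3 = 3
  bit 1 = 1: r = r^2 * 3 mod 23 = 3^2 * 3 = 9*3 = 4
  -> s = B^a = 4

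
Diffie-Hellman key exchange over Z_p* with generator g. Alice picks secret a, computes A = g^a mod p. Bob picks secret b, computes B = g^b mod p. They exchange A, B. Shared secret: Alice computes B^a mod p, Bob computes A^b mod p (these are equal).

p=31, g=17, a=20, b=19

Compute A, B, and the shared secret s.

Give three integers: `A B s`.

Answer: 5 24 5

Derivation:
A = 17^20 mod 31  (bits of 20 = 10100)
  bit 0 = 1: r = r^2 * 17 mod 31 = 1^2 * 17 = 1*17 = 17
  bit 1 = 0: r = r^2 mod 31 = 17^2 = 10
  bit 2 = 1: r = r^2 * 17 mod 31 = 10^2 * 17 = 7*17 = 26
  bit 3 = 0: r = r^2 mod 31 = 26^2 = 25
  bit 4 = 0: r = r^2 mod 31 = 25^2 = 5
  -> A = 5
B = 17^19 mod 31  (bits of 19 = 10011)
  bit 0 = 1: r = r^2 * 17 mod 31 = 1^2 * 17 = 1*17 = 17
  bit 1 = 0: r = r^2 mod 31 = 17^2 = 10
  bit 2 = 0: r = r^2 mod 31 = 10^2 = 7
  bit 3 = 1: r = r^2 * 17 mod 31 = 7^2 * 17 = 18*17 = 27
  bit 4 = 1: r = r^2 * 17 mod 31 = 27^2 * 17 = 16*17 = 24
  -> B = 24
s = B^a = 24^20 mod 31  (bits of 20 = 10100)
  bit 0 = 1: r = r^2 * 24 mod 31 = 1^2 * 24 = 1*24 = 24
  bit 1 = 0: r = r^2 mod 31 = 24^2 = 18
  bit 2 = 1: r = r^2 * 24 mod 31 = 18^2 * 24 = 14*24 = 26
  bit 3 = 0: r = r^2 mod 31 = 26^2 = 25
  bit 4 = 0: r = r^2 mod 31 = 25^2 = 5
  -> s = B^a = 5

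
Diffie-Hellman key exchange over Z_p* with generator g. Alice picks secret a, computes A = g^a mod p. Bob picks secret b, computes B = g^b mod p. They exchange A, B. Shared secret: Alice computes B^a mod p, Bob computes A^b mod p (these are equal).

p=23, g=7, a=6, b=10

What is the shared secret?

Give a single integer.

Answer: 6

Derivation:
A = 7^6 mod 23  (bits of 6 = 110)
  bit 0 = 1: r = r^2 * 7 mod 23 = 1^2 * 7 = 1*7 = 7
  bit 1 = 1: r = r^2 * 7 mod 23 = 7^2 * 7 = 3*7 = 21
  bit 2 = 0: r = r^2 mod 23 = 21^2 = 4
  -> A = 4
B = 7^10 mod 23  (bits of 10 = 1010)
  bit 0 = 1: r = r^2 * 7 mod 23 = 1^2 * 7 = 1*7 = 7
  bit 1 = 0: r = r^2 mod 23 = 7^2 = 3
  bit 2 = 1: r = r^2 * 7 mod 23 = 3^2 * 7 = 9*7 = 17
  bit 3 = 0: r = r^2 mod 23 = 17^2 = 13
  -> B = 13
s = B^a = 13^6 mod 23  (bits of 6 = 110)
  bit 0 = 1: r = r^2 * 13 mod 23 = 1^2 * 13 = 1*13 = 13
  bit 1 = 1: r = r^2 * 13 mod 23 = 13^2 * 13 = 8*13 = 12
  bit 2 = 0: r = r^2 mod 23 = 12^2 = 6
  -> s = B^a = 6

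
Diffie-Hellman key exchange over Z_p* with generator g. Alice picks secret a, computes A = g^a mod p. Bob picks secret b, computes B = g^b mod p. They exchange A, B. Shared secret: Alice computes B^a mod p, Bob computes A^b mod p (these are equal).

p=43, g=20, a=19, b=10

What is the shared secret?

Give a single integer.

A = 20^19 mod 43  (bits of 19 = 10011)
  bit 0 = 1: r = r^2 * 20 mod 43 = 1^2 * 20 = 1*20 = 20
  bit 1 = 0: r = r^2 mod 43 = 20^2 = 13
  bit 2 = 0: r = r^2 mod 43 = 13^2 = 40
  bit 3 = 1: r = r^2 * 20 mod 43 = 40^2 * 20 = 9*20 = 8
  bit 4 = 1: r = r^2 * 20 mod 43 = 8^2 * 20 = 21*20 = 33
  -> A = 33
B = 20^10 mod 43  (bits of 10 = 1010)
  bit 0 = 1: r = r^2 * 20 mod 43 = 1^2 * 20 = 1*20 = 20
  bit 1 = 0: r = r^2 mod 43 = 20^2 = 13
  bit 2 = 1: r = r^2 * 20 mod 43 = 13^2 * 20 = 40*20 = 26
  bit 3 = 0: r = r^2 mod 43 = 26^2 = 31
  -> B = 31
s = B^a = 31^19 mod 43  (bits of 19 = 10011)
  bit 0 = 1: r = r^2 * 31 mod 43 = 1^2 * 31 = 1*31 = 31
  bit 1 = 0: r = r^2 mod 43 = 31^2 = 15
  bit 2 = 0: r = r^2 mod 43 = 15^2 = 10
  bit 3 = 1: r = r^2 * 31 mod 43 = 10^2 * 31 = 14*31 = 4
  bit 4 = 1: r = r^2 * 31 mod 43 = 4^2 * 31 = 16*31 = 23
  -> s = B^a = 23

Answer: 23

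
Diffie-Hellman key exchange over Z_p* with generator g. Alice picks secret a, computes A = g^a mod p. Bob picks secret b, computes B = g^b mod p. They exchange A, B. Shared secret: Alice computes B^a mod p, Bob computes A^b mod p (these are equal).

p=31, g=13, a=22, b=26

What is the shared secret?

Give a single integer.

A = 13^22 mod 31  (bits of 22 = 10110)
  bit 0 = 1: r = r^2 * 13 mod 31 = 1^2 * 13 = 1*13 = 13
  bit 1 = 0: r = r^2 mod 31 = 13^2 = 14
  bit 2 = 1: r = r^2 * 13 mod 31 = 14^2 * 13 = 10*13 = 6
  bit 3 = 1: r = r^2 * 13 mod 31 = 6^2 * 13 = 5*13 = 3
  bit 4 = 0: r = r^2 mod 31 = 3^2 = 9
  -> A = 9
B = 13^26 mod 31  (bits of 26 = 11010)
  bit 0 = 1: r = r^2 * 13 mod 31 = 1^2 * 13 = 1*13 = 13
  bit 1 = 1: r = r^2 * 13 mod 31 = 13^2 * 13 = 14*13 = 27
  bit 2 = 0: r = r^2 mod 31 = 27^2 = 16
  bit 3 = 1: r = r^2 * 13 mod 31 = 16^2 * 13 = 8*13 = 11
  bit 4 = 0: r = r^2 mod 31 = 11^2 = 28
  -> B = 28
s = B^a = 28^22 mod 31  (bits of 22 = 10110)
  bit 0 = 1: r = r^2 * 28 mod 31 = 1^2 * 28 = 1*28 = 28
  bit 1 = 0: r = r^2 mod 31 = 28^2 = 9
  bit 2 = 1: r = r^2 * 28 mod 31 = 9^2 * 28 = 19*28 = 5
  bit 3 = 1: r = r^2 * 28 mod 31 = 5^2 * 28 = 25*28 = 18
  bit 4 = 0: r = r^2 mod 31 = 18^2 = 14
  -> s = B^a = 14

Answer: 14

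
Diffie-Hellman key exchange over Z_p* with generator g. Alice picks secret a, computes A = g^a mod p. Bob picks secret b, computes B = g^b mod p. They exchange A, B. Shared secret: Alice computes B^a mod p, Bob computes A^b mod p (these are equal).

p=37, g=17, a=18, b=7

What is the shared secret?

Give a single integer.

Answer: 36

Derivation:
A = 17^18 mod 37  (bits of 18 = 10010)
  bit 0 = 1: r = r^2 * 17 mod 37 = 1^2 * 17 = 1*17 = 17
  bit 1 = 0: r = r^2 mod 37 = 17^2 = 30
  bit 2 = 0: r = r^2 mod 37 = 30^2 = 12
  bit 3 = 1: r = r^2 * 17 mod 37 = 12^2 * 17 = 33*17 = 6
  bit 4 = 0: r = r^2 mod 37 = 6^2 = 36
  -> A = 36
B = 17^7 mod 37  (bits of 7 = 111)
  bit 0 = 1: r = r^2 * 17 mod 37 = 1^2 * 17 = 1*17 = 17
  bit 1 = 1: r = r^2 * 17 mod 37 = 17^2 * 17 = 30*17 = 29
  bit 2 = 1: r = r^2 * 17 mod 37 = 29^2 * 17 = 27*17 = 15
  -> B = 15
s = B^a = 15^18 mod 37  (bits of 18 = 10010)
  bit 0 = 1: r = r^2 * 15 mod 37 = 1^2 * 15 = 1*15 = 15
  bit 1 = 0: r = r^2 mod 37 = 15^2 = 3
  bit 2 = 0: r = r^2 mod 37 = 3^2 = 9
  bit 3 = 1: r = r^2 * 15 mod 37 = 9^2 * 15 = 7*15 = 31
  bit 4 = 0: r = r^2 mod 37 = 31^2 = 36
  -> s = B^a = 36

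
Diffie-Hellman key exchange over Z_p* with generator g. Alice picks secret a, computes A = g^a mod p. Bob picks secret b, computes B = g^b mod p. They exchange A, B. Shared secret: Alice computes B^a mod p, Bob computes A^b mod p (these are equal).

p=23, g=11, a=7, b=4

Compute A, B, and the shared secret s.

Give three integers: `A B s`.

A = 11^7 mod 23  (bits of 7 = 111)
  bit 0 = 1: r = r^2 * 11 mod 23 = 1^2 * 11 = 1*11 = 11
  bit 1 = 1: r = r^2 * 11 mod 23 = 11^2 * 11 = 6*11 = 20
  bit 2 = 1: r = r^2 * 11 mod 23 = 20^2 * 11 = 9*11 = 7
  -> A = 7
B = 11^4 mod 23  (bits of 4 = 100)
  bit 0 = 1: r = r^2 * 11 mod 23 = 1^2 * 11 = 1*11 = 11
  bit 1 = 0: r = r^2 mod 23 = 11^2 = 6
  bit 2 = 0: r = r^2 mod 23 = 6^2 = 13
  -> B = 13
s = B^a = 13^7 mod 23  (bits of 7 = 111)
  bit 0 = 1: r = r^2 * 13 mod 23 = 1^2 * 13 = 1*13 = 13
  bit 1 = 1: r = r^2 * 13 mod 23 = 13^2 * 13 = 8*13 = 12
  bit 2 = 1: r = r^2 * 13 mod 23 = 12^2 * 13 = 6*13 = 9
  -> s = B^a = 9

Answer: 7 13 9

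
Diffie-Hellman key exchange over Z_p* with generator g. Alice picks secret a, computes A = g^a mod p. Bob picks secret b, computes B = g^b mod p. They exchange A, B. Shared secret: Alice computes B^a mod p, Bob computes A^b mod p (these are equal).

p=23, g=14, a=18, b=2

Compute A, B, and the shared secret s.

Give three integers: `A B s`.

Answer: 4 12 16

Derivation:
A = 14^18 mod 23  (bits of 18 = 10010)
  bit 0 = 1: r = r^2 * 14 mod 23 = 1^2 * 14 = 1*14 = 14
  bit 1 = 0: r = r^2 mod 23 = 14^2 = 12
  bit 2 = 0: r = r^2 mod 23 = 12^2 = 6
  bit 3 = 1: r = r^2 * 14 mod 23 = 6^2 * 14 = 13*14 = 21
  bit 4 = 0: r = r^2 mod 23 = 21^2 = 4
  -> A = 4
B = 14^2 mod 23  (bits of 2 = 10)
  bit 0 = 1: r = r^2 * 14 mod 23 = 1^2 * 14 = 1*14 = 14
  bit 1 = 0: r = r^2 mod 23 = 14^2 = 12
  -> B = 12
s = B^a = 12^18 mod 23  (bits of 18 = 10010)
  bit 0 = 1: r = r^2 * 12 mod 23 = 1^2 * 12 = 1*12 = 12
  bit 1 = 0: r = r^2 mod 23 = 12^2 = 6
  bit 2 = 0: r = r^2 mod 23 = 6^2 = 13
  bit 3 = 1: r = r^2 * 12 mod 23 = 13^2 * 12 = 8*12 = 4
  bit 4 = 0: r = r^2 mod 23 = 4^2 = 16
  -> s = B^a = 16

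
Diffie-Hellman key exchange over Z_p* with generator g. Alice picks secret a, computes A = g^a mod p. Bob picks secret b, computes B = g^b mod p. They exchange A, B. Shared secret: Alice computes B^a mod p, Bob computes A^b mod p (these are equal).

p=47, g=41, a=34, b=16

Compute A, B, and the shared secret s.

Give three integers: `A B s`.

Answer: 14 12 2

Derivation:
A = 41^34 mod 47  (bits of 34 = 100010)
  bit 0 = 1: r = r^2 * 41 mod 47 = 1^2 * 41 = 1*41 = 41
  bit 1 = 0: r = r^2 mod 47 = 41^2 = 36
  bit 2 = 0: r = r^2 mod 47 = 36^2 = 27
  bit 3 = 0: r = r^2 mod 47 = 27^2 = 24
  bit 4 = 1: r = r^2 * 41 mod 47 = 24^2 * 41 = 12*41 = 22
  bit 5 = 0: r = r^2 mod 47 = 22^2 = 14
  -> A = 14
B = 41^16 mod 47  (bits of 16 = 10000)
  bit 0 = 1: r = r^2 * 41 mod 47 = 1^2 * 41 = 1*41 = 41
  bit 1 = 0: r = r^2 mod 47 = 41^2 = 36
  bit 2 = 0: r = r^2 mod 47 = 36^2 = 27
  bit 3 = 0: r = r^2 mod 47 = 27^2 = 24
  bit 4 = 0: r = r^2 mod 47 = 24^2 = 12
  -> B = 12
s = B^a = 12^34 mod 47  (bits of 34 = 100010)
  bit 0 = 1: r = r^2 * 12 mod 47 = 1^2 * 12 = 1*12 = 12
  bit 1 = 0: r = r^2 mod 47 = 12^2 = 3
  bit 2 = 0: r = r^2 mod 47 = 3^2 = 9
  bit 3 = 0: r = r^2 mod 47 = 9^2 = 34
  bit 4 = 1: r = r^2 * 12 mod 47 = 34^2 * 12 = 28*12 = 7
  bit 5 = 0: r = r^2 mod 47 = 7^2 = 2
  -> s = B^a = 2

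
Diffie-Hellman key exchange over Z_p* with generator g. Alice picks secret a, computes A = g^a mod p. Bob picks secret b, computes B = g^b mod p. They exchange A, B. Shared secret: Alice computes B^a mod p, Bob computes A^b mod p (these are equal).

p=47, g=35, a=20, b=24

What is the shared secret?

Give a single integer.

Answer: 17

Derivation:
A = 35^20 mod 47  (bits of 20 = 10100)
  bit 0 = 1: r = r^2 * 35 mod 47 = 1^2 * 35 = 1*35 = 35
  bit 1 = 0: r = r^2 mod 47 = 35^2 = 3
  bit 2 = 1: r = r^2 * 35 mod 47 = 3^2 * 35 = 9*35 = 33
  bit 3 = 0: r = r^2 mod 47 = 33^2 = 8
  bit 4 = 0: r = r^2 mod 47 = 8^2 = 17
  -> A = 17
B = 35^24 mod 47  (bits of 24 = 11000)
  bit 0 = 1: r = r^2 * 35 mod 47 = 1^2 * 35 = 1*35 = 35
  bit 1 = 1: r = r^2 * 35 mod 47 = 35^2 * 35 = 3*35 = 11
  bit 2 = 0: r = r^2 mod 47 = 11^2 = 27
  bit 3 = 0: r = r^2 mod 47 = 27^2 = 24
  bit 4 = 0: r = r^2 mod 47 = 24^2 = 12
  -> B = 12
s = B^a = 12^20 mod 47  (bits of 20 = 10100)
  bit 0 = 1: r = r^2 * 12 mod 47 = 1^2 * 12 = 1*12 = 12
  bit 1 = 0: r = r^2 mod 47 = 12^2 = 3
  bit 2 = 1: r = r^2 * 12 mod 47 = 3^2 * 12 = 9*12 = 14
  bit 3 = 0: r = r^2 mod 47 = 14^2 = 8
  bit 4 = 0: r = r^2 mod 47 = 8^2 = 17
  -> s = B^a = 17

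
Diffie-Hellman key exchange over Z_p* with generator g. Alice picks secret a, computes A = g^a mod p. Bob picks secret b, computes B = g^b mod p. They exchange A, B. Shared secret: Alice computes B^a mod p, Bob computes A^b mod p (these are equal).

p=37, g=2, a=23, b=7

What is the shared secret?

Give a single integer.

Answer: 18

Derivation:
A = 2^23 mod 37  (bits of 23 = 10111)
  bit 0 = 1: r = r^2 * 2 mod 37 = 1^2 * 2 = 1*2 = 2
  bit 1 = 0: r = r^2 mod 37 = 2^2 = 4
  bit 2 = 1: r = r^2 * 2 mod 37 = 4^2 * 2 = 16*2 = 32
  bit 3 = 1: r = r^2 * 2 mod 37 = 32^2 * 2 = 25*2 = 13
  bit 4 = 1: r = r^2 * 2 mod 37 = 13^2 * 2 = 21*2 = 5
  -> A = 5
B = 2^7 mod 37  (bits of 7 = 111)
  bit 0 = 1: r = r^2 * 2 mod 37 = 1^2 * 2 = 1*2 = 2
  bit 1 = 1: r = r^2 * 2 mod 37 = 2^2 * 2 = 4*2 = 8
  bit 2 = 1: r = r^2 * 2 mod 37 = 8^2 * 2 = 27*2 = 17
  -> B = 17
s = B^a = 17^23 mod 37  (bits of 23 = 10111)
  bit 0 = 1: r = r^2 * 17 mod 37 = 1^2 * 17 = 1*17 = 17
  bit 1 = 0: r = r^2 mod 37 = 17^2 = 30
  bit 2 = 1: r = r^2 * 17 mod 37 = 30^2 * 17 = 12*17 = 19
  bit 3 = 1: r = r^2 * 17 mod 37 = 19^2 * 17 = 28*17 = 32
  bit 4 = 1: r = r^2 * 17 mod 37 = 32^2 * 17 = 25*17 = 18
  -> s = B^a = 18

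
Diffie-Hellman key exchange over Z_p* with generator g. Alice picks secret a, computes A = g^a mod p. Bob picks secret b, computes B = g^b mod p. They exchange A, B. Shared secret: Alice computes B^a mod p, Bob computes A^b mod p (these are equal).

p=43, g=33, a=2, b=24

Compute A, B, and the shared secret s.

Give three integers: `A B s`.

A = 33^2 mod 43  (bits of 2 = 10)
  bit 0 = 1: r = r^2 * 33 mod 43 = 1^2 * 33 = 1*33 = 33
  bit 1 = 0: r = r^2 mod 43 = 33^2 = 14
  -> A = 14
B = 33^24 mod 43  (bits of 24 = 11000)
  bit 0 = 1: r = r^2 * 33 mod 43 = 1^2 * 33 = 1*33 = 33
  bit 1 = 1: r = r^2 * 33 mod 43 = 33^2 * 33 = 14*33 = 32
  bit 2 = 0: r = r^2 mod 43 = 32^2 = 35
  bit 3 = 0: r = r^2 mod 43 = 35^2 = 21
  bit 4 = 0: r = r^2 mod 43 = 21^2 = 11
  -> B = 11
s = B^a = 11^2 mod 43  (bits of 2 = 10)
  bit 0 = 1: r = r^2 * 11 mod 43 = 1^2 * 11 = 1*11 = 11
  bit 1 = 0: r = r^2 mod 43 = 11^2 = 35
  -> s = B^a = 35

Answer: 14 11 35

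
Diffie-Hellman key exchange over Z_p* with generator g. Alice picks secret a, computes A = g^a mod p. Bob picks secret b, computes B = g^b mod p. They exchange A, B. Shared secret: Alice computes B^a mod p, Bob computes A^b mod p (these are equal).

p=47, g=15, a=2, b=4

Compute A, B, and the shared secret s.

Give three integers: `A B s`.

Answer: 37 6 36

Derivation:
A = 15^2 mod 47  (bits of 2 = 10)
  bit 0 = 1: r = r^2 * 15 mod 47 = 1^2 * 15 = 1*15 = 15
  bit 1 = 0: r = r^2 mod 47 = 15^2 = 37
  -> A = 37
B = 15^4 mod 47  (bits of 4 = 100)
  bit 0 = 1: r = r^2 * 15 mod 47 = 1^2 * 15 = 1*15 = 15
  bit 1 = 0: r = r^2 mod 47 = 15^2 = 37
  bit 2 = 0: r = r^2 mod 47 = 37^2 = 6
  -> B = 6
s = B^a = 6^2 mod 47  (bits of 2 = 10)
  bit 0 = 1: r = r^2 * 6 mod 47 = 1^2 * 6 = 1*6 = 6
  bit 1 = 0: r = r^2 mod 47 = 6^2 = 36
  -> s = B^a = 36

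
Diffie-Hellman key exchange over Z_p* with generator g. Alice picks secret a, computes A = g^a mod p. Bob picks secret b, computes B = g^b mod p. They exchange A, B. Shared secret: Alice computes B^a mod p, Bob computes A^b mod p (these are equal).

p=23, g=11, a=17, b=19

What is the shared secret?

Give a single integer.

Answer: 10

Derivation:
A = 11^17 mod 23  (bits of 17 = 10001)
  bit 0 = 1: r = r^2 * 11 mod 23 = 1^2 * 11 = 1*11 = 11
  bit 1 = 0: r = r^2 mod 23 = 11^2 = 6
  bit 2 = 0: r = r^2 mod 23 = 6^2 = 13
  bit 3 = 0: r = r^2 mod 23 = 13^2 = 8
  bit 4 = 1: r = r^2 * 11 mod 23 = 8^2 * 11 = 18*11 = 14
  -> A = 14
B = 11^19 mod 23  (bits of 19 = 10011)
  bit 0 = 1: r = r^2 * 11 mod 23 = 1^2 * 11 = 1*11 = 11
  bit 1 = 0: r = r^2 mod 23 = 11^2 = 6
  bit 2 = 0: r = r^2 mod 23 = 6^2 = 13
  bit 3 = 1: r = r^2 * 11 mod 23 = 13^2 * 11 = 8*11 = 19
  bit 4 = 1: r = r^2 * 11 mod 23 = 19^2 * 11 = 16*11 = 15
  -> B = 15
s = B^a = 15^17 mod 23  (bits of 17 = 10001)
  bit 0 = 1: r = r^2 * 15 mod 23 = 1^2 * 15 = 1*15 = 15
  bit 1 = 0: r = r^2 mod 23 = 15^2 = 18
  bit 2 = 0: r = r^2 mod 23 = 18^2 = 2
  bit 3 = 0: r = r^2 mod 23 = 2^2 = 4
  bit 4 = 1: r = r^2 * 15 mod 23 = 4^2 * 15 = 16*15 = 10
  -> s = B^a = 10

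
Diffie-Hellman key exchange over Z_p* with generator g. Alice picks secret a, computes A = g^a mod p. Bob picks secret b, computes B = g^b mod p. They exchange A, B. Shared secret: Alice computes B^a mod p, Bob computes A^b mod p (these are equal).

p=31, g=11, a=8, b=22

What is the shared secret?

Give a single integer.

A = 11^8 mod 31  (bits of 8 = 1000)
  bit 0 = 1: r = r^2 * 11 mod 31 = 1^2 * 11 = 1*11 = 11
  bit 1 = 0: r = r^2 mod 31 = 11^2 = 28
  bit 2 = 0: r = r^2 mod 31 = 28^2 = 9
  bit 3 = 0: r = r^2 mod 31 = 9^2 = 19
  -> A = 19
B = 11^22 mod 31  (bits of 22 = 10110)
  bit 0 = 1: r = r^2 * 11 mod 31 = 1^2 * 11 = 1*11 = 11
  bit 1 = 0: r = r^2 mod 31 = 11^2 = 28
  bit 2 = 1: r = r^2 * 11 mod 31 = 28^2 * 11 = 9*11 = 6
  bit 3 = 1: r = r^2 * 11 mod 31 = 6^2 * 11 = 5*11 = 24
  bit 4 = 0: r = r^2 mod 31 = 24^2 = 18
  -> B = 18
s = B^a = 18^8 mod 31  (bits of 8 = 1000)
  bit 0 = 1: r = r^2 * 18 mod 31 = 1^2 * 18 = 1*18 = 18
  bit 1 = 0: r = r^2 mod 31 = 18^2 = 14
  bit 2 = 0: r = r^2 mod 31 = 14^2 = 10
  bit 3 = 0: r = r^2 mod 31 = 10^2 = 7
  -> s = B^a = 7

Answer: 7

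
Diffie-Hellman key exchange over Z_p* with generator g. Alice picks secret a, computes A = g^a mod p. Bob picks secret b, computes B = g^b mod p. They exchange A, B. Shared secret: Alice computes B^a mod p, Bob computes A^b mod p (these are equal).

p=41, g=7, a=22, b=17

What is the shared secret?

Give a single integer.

Answer: 2

Derivation:
A = 7^22 mod 41  (bits of 22 = 10110)
  bit 0 = 1: r = r^2 * 7 mod 41 = 1^2 * 7 = 1*7 = 7
  bit 1 = 0: r = r^2 mod 41 = 7^2 = 8
  bit 2 = 1: r = r^2 * 7 mod 41 = 8^2 * 7 = 23*7 = 38
  bit 3 = 1: r = r^2 * 7 mod 41 = 38^2 * 7 = 9*7 = 22
  bit 4 = 0: r = r^2 mod 41 = 22^2 = 33
  -> A = 33
B = 7^17 mod 41  (bits of 17 = 10001)
  bit 0 = 1: r = r^2 * 7 mod 41 = 1^2 * 7 = 1*7 = 7
  bit 1 = 0: r = r^2 mod 41 = 7^2 = 8
  bit 2 = 0: r = r^2 mod 41 = 8^2 = 23
  bit 3 = 0: r = r^2 mod 41 = 23^2 = 37
  bit 4 = 1: r = r^2 * 7 mod 41 = 37^2 * 7 = 16*7 = 30
  -> B = 30
s = B^a = 30^22 mod 41  (bits of 22 = 10110)
  bit 0 = 1: r = r^2 * 30 mod 41 = 1^2 * 30 = 1*30 = 30
  bit 1 = 0: r = r^2 mod 41 = 30^2 = 39
  bit 2 = 1: r = r^2 * 30 mod 41 = 39^2 * 30 = 4*30 = 38
  bit 3 = 1: r = r^2 * 30 mod 41 = 38^2 * 30 = 9*30 = 24
  bit 4 = 0: r = r^2 mod 41 = 24^2 = 2
  -> s = B^a = 2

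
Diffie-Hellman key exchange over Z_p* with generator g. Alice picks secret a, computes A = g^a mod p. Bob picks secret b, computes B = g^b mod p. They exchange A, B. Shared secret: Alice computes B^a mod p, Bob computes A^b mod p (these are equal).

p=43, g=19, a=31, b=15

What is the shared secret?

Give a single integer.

A = 19^31 mod 43  (bits of 31 = 11111)
  bit 0 = 1: r = r^2 * 19 mod 43 = 1^2 * 19 = 1*19 = 19
  bit 1 = 1: r = r^2 * 19 mod 43 = 19^2 * 19 = 17*19 = 22
  bit 2 = 1: r = r^2 * 19 mod 43 = 22^2 * 19 = 11*19 = 37
  bit 3 = 1: r = r^2 * 19 mod 43 = 37^2 * 19 = 36*19 = 39
  bit 4 = 1: r = r^2 * 19 mod 43 = 39^2 * 19 = 16*19 = 3
  -> A = 3
B = 19^15 mod 43  (bits of 15 = 1111)
  bit 0 = 1: r = r^2 * 19 mod 43 = 1^2 * 19 = 1*19 = 19
  bit 1 = 1: r = r^2 * 19 mod 43 = 19^2 * 19 = 17*19 = 22
  bit 2 = 1: r = r^2 * 19 mod 43 = 22^2 * 19 = 11*19 = 37
  bit 3 = 1: r = r^2 * 19 mod 43 = 37^2 * 19 = 36*19 = 39
  -> B = 39
s = B^a = 39^31 mod 43  (bits of 31 = 11111)
  bit 0 = 1: r = r^2 * 39 mod 43 = 1^2 * 39 = 1*39 = 39
  bit 1 = 1: r = r^2 * 39 mod 43 = 39^2 * 39 = 16*39 = 22
  bit 2 = 1: r = r^2 * 39 mod 43 = 22^2 * 39 = 11*39 = 42
  bit 3 = 1: r = r^2 * 39 mod 43 = 42^2 * 39 = 1*39 = 39
  bit 4 = 1: r = r^2 * 39 mod 43 = 39^2 * 39 = 16*39 = 22
  -> s = B^a = 22

Answer: 22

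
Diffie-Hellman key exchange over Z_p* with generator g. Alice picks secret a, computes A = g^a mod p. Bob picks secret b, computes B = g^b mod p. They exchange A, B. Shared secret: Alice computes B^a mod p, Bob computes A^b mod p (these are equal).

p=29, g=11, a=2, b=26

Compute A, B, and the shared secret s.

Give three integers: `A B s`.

A = 11^2 mod 29  (bits of 2 = 10)
  bit 0 = 1: r = r^2 * 11 mod 29 = 1^2 * 11 = 1*11 = 11
  bit 1 = 0: r = r^2 mod 29 = 11^2 = 5
  -> A = 5
B = 11^26 mod 29  (bits of 26 = 11010)
  bit 0 = 1: r = r^2 * 11 mod 29 = 1^2 * 11 = 1*11 = 11
  bit 1 = 1: r = r^2 * 11 mod 29 = 11^2 * 11 = 5*11 = 26
  bit 2 = 0: r = r^2 mod 29 = 26^2 = 9
  bit 3 = 1: r = r^2 * 11 mod 29 = 9^2 * 11 = 23*11 = 21
  bit 4 = 0: r = r^2 mod 29 = 21^2 = 6
  -> B = 6
s = B^a = 6^2 mod 29  (bits of 2 = 10)
  bit 0 = 1: r = r^2 * 6 mod 29 = 1^2 * 6 = 1*6 = 6
  bit 1 = 0: r = r^2 mod 29 = 6^2 = 7
  -> s = B^a = 7

Answer: 5 6 7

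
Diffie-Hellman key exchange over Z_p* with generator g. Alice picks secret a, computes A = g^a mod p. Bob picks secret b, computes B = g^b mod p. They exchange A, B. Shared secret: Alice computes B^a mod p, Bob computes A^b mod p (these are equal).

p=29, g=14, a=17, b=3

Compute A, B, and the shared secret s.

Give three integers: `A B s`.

Answer: 11 18 26

Derivation:
A = 14^17 mod 29  (bits of 17 = 10001)
  bit 0 = 1: r = r^2 * 14 mod 29 = 1^2 * 14 = 1*14 = 14
  bit 1 = 0: r = r^2 mod 29 = 14^2 = 22
  bit 2 = 0: r = r^2 mod 29 = 22^2 = 20
  bit 3 = 0: r = r^2 mod 29 = 20^2 = 23
  bit 4 = 1: r = r^2 * 14 mod 29 = 23^2 * 14 = 7*14 = 11
  -> A = 11
B = 14^3 mod 29  (bits of 3 = 11)
  bit 0 = 1: r = r^2 * 14 mod 29 = 1^2 * 14 = 1*14 = 14
  bit 1 = 1: r = r^2 * 14 mod 29 = 14^2 * 14 = 22*14 = 18
  -> B = 18
s = B^a = 18^17 mod 29  (bits of 17 = 10001)
  bit 0 = 1: r = r^2 * 18 mod 29 = 1^2 * 18 = 1*18 = 18
  bit 1 = 0: r = r^2 mod 29 = 18^2 = 5
  bit 2 = 0: r = r^2 mod 29 = 5^2 = 25
  bit 3 = 0: r = r^2 mod 29 = 25^2 = 16
  bit 4 = 1: r = r^2 * 18 mod 29 = 16^2 * 18 = 24*18 = 26
  -> s = B^a = 26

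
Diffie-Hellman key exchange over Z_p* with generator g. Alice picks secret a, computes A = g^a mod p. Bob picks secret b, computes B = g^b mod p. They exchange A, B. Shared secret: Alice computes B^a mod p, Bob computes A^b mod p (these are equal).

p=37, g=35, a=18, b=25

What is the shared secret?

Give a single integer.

Answer: 36

Derivation:
A = 35^18 mod 37  (bits of 18 = 10010)
  bit 0 = 1: r = r^2 * 35 mod 37 = 1^2 * 35 = 1*35 = 35
  bit 1 = 0: r = r^2 mod 37 = 35^2 = 4
  bit 2 = 0: r = r^2 mod 37 = 4^2 = 16
  bit 3 = 1: r = r^2 * 35 mod 37 = 16^2 * 35 = 34*35 = 6
  bit 4 = 0: r = r^2 mod 37 = 6^2 = 36
  -> A = 36
B = 35^25 mod 37  (bits of 25 = 11001)
  bit 0 = 1: r = r^2 * 35 mod 37 = 1^2 * 35 = 1*35 = 35
  bit 1 = 1: r = r^2 * 35 mod 37 = 35^2 * 35 = 4*35 = 29
  bit 2 = 0: r = r^2 mod 37 = 29^2 = 27
  bit 3 = 0: r = r^2 mod 37 = 27^2 = 26
  bit 4 = 1: r = r^2 * 35 mod 37 = 26^2 * 35 = 10*35 = 17
  -> B = 17
s = B^a = 17^18 mod 37  (bits of 18 = 10010)
  bit 0 = 1: r = r^2 * 17 mod 37 = 1^2 * 17 = 1*17 = 17
  bit 1 = 0: r = r^2 mod 37 = 17^2 = 30
  bit 2 = 0: r = r^2 mod 37 = 30^2 = 12
  bit 3 = 1: r = r^2 * 17 mod 37 = 12^2 * 17 = 33*17 = 6
  bit 4 = 0: r = r^2 mod 37 = 6^2 = 36
  -> s = B^a = 36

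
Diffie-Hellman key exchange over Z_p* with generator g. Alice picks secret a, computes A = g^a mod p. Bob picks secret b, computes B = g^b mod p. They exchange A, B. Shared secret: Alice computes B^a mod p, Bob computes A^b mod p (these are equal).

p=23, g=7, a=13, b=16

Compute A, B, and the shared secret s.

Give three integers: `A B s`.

Answer: 20 6 13

Derivation:
A = 7^13 mod 23  (bits of 13 = 1101)
  bit 0 = 1: r = r^2 * 7 mod 23 = 1^2 * 7 = 1*7 = 7
  bit 1 = 1: r = r^2 * 7 mod 23 = 7^2 * 7 = 3*7 = 21
  bit 2 = 0: r = r^2 mod 23 = 21^2 = 4
  bit 3 = 1: r = r^2 * 7 mod 23 = 4^2 * 7 = 16*7 = 20
  -> A = 20
B = 7^16 mod 23  (bits of 16 = 10000)
  bit 0 = 1: r = r^2 * 7 mod 23 = 1^2 * 7 = 1*7 = 7
  bit 1 = 0: r = r^2 mod 23 = 7^2 = 3
  bit 2 = 0: r = r^2 mod 23 = 3^2 = 9
  bit 3 = 0: r = r^2 mod 23 = 9^2 = 12
  bit 4 = 0: r = r^2 mod 23 = 12^2 = 6
  -> B = 6
s = B^a = 6^13 mod 23  (bits of 13 = 1101)
  bit 0 = 1: r = r^2 * 6 mod 23 = 1^2 * 6 = 1*6 = 6
  bit 1 = 1: r = r^2 * 6 mod 23 = 6^2 * 6 = 13*6 = 9
  bit 2 = 0: r = r^2 mod 23 = 9^2 = 12
  bit 3 = 1: r = r^2 * 6 mod 23 = 12^2 * 6 = 6*6 = 13
  -> s = B^a = 13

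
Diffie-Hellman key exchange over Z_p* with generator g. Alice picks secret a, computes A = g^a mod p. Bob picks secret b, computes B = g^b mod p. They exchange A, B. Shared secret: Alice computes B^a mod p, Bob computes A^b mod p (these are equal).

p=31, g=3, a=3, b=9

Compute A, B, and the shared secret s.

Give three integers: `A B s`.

Answer: 27 29 23

Derivation:
A = 3^3 mod 31  (bits of 3 = 11)
  bit 0 = 1: r = r^2 * 3 mod 31 = 1^2 * 3 = 1*3 = 3
  bit 1 = 1: r = r^2 * 3 mod 31 = 3^2 * 3 = 9*3 = 27
  -> A = 27
B = 3^9 mod 31  (bits of 9 = 1001)
  bit 0 = 1: r = r^2 * 3 mod 31 = 1^2 * 3 = 1*3 = 3
  bit 1 = 0: r = r^2 mod 31 = 3^2 = 9
  bit 2 = 0: r = r^2 mod 31 = 9^2 = 19
  bit 3 = 1: r = r^2 * 3 mod 31 = 19^2 * 3 = 20*3 = 29
  -> B = 29
s = B^a = 29^3 mod 31  (bits of 3 = 11)
  bit 0 = 1: r = r^2 * 29 mod 31 = 1^2 * 29 = 1*29 = 29
  bit 1 = 1: r = r^2 * 29 mod 31 = 29^2 * 29 = 4*29 = 23
  -> s = B^a = 23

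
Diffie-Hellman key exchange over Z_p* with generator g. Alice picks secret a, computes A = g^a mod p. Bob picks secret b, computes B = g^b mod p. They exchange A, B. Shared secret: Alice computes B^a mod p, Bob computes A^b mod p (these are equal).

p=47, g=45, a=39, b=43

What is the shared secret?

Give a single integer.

A = 45^39 mod 47  (bits of 39 = 100111)
  bit 0 = 1: r = r^2 * 45 mod 47 = 1^2 * 45 = 1*45 = 45
  bit 1 = 0: r = r^2 mod 47 = 45^2 = 4
  bit 2 = 0: r = r^2 mod 47 = 4^2 = 16
  bit 3 = 1: r = r^2 * 45 mod 47 = 16^2 * 45 = 21*45 = 5
  bit 4 = 1: r = r^2 * 45 mod 47 = 5^2 * 45 = 25*45 = 44
  bit 5 = 1: r = r^2 * 45 mod 47 = 44^2 * 45 = 9*45 = 29
  -> A = 29
B = 45^43 mod 47  (bits of 43 = 101011)
  bit 0 = 1: r = r^2 * 45 mod 47 = 1^2 * 45 = 1*45 = 45
  bit 1 = 0: r = r^2 mod 47 = 45^2 = 4
  bit 2 = 1: r = r^2 * 45 mod 47 = 4^2 * 45 = 16*45 = 15
  bit 3 = 0: r = r^2 mod 47 = 15^2 = 37
  bit 4 = 1: r = r^2 * 45 mod 47 = 37^2 * 45 = 6*45 = 35
  bit 5 = 1: r = r^2 * 45 mod 47 = 35^2 * 45 = 3*45 = 41
  -> B = 41
s = B^a = 41^39 mod 47  (bits of 39 = 100111)
  bit 0 = 1: r = r^2 * 41 mod 47 = 1^2 * 41 = 1*41 = 41
  bit 1 = 0: r = r^2 mod 47 = 41^2 = 36
  bit 2 = 0: r = r^2 mod 47 = 36^2 = 27
  bit 3 = 1: r = r^2 * 41 mod 47 = 27^2 * 41 = 24*41 = 44
  bit 4 = 1: r = r^2 * 41 mod 47 = 44^2 * 41 = 9*41 = 40
  bit 5 = 1: r = r^2 * 41 mod 47 = 40^2 * 41 = 2*41 = 35
  -> s = B^a = 35

Answer: 35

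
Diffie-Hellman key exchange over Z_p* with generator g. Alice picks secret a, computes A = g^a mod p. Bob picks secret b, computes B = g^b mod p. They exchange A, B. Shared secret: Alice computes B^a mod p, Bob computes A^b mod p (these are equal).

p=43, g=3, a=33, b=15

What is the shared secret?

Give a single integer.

A = 3^33 mod 43  (bits of 33 = 100001)
  bit 0 = 1: r = r^2 * 3 mod 43 = 1^2 * 3 = 1*3 = 3
  bit 1 = 0: r = r^2 mod 43 = 3^2 = 9
  bit 2 = 0: r = r^2 mod 43 = 9^2 = 38
  bit 3 = 0: r = r^2 mod 43 = 38^2 = 25
  bit 4 = 0: r = r^2 mod 43 = 25^2 = 23
  bit 5 = 1: r = r^2 * 3 mod 43 = 23^2 * 3 = 13*3 = 39
  -> A = 39
B = 3^15 mod 43  (bits of 15 = 1111)
  bit 0 = 1: r = r^2 * 3 mod 43 = 1^2 * 3 = 1*3 = 3
  bit 1 = 1: r = r^2 * 3 mod 43 = 3^2 * 3 = 9*3 = 27
  bit 2 = 1: r = r^2 * 3 mod 43 = 27^2 * 3 = 41*3 = 37
  bit 3 = 1: r = r^2 * 3 mod 43 = 37^2 * 3 = 36*3 = 22
  -> B = 22
s = B^a = 22^33 mod 43  (bits of 33 = 100001)
  bit 0 = 1: r = r^2 * 22 mod 43 = 1^2 * 22 = 1*22 = 22
  bit 1 = 0: r = r^2 mod 43 = 22^2 = 11
  bit 2 = 0: r = r^2 mod 43 = 11^2 = 35
  bit 3 = 0: r = r^2 mod 43 = 35^2 = 21
  bit 4 = 0: r = r^2 mod 43 = 21^2 = 11
  bit 5 = 1: r = r^2 * 22 mod 43 = 11^2 * 22 = 35*22 = 39
  -> s = B^a = 39

Answer: 39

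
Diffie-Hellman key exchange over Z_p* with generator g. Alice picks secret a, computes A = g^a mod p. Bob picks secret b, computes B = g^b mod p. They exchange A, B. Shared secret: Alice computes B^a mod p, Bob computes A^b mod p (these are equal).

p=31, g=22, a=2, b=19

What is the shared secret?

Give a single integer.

A = 22^2 mod 31  (bits of 2 = 10)
  bit 0 = 1: r = r^2 * 22 mod 31 = 1^2 * 22 = 1*22 = 22
  bit 1 = 0: r = r^2 mod 31 = 22^2 = 19
  -> A = 19
B = 22^19 mod 31  (bits of 19 = 10011)
  bit 0 = 1: r = r^2 * 22 mod 31 = 1^2 * 22 = 1*22 = 22
  bit 1 = 0: r = r^2 mod 31 = 22^2 = 19
  bit 2 = 0: r = r^2 mod 31 = 19^2 = 20
  bit 3 = 1: r = r^2 * 22 mod 31 = 20^2 * 22 = 28*22 = 27
  bit 4 = 1: r = r^2 * 22 mod 31 = 27^2 * 22 = 16*22 = 11
  -> B = 11
s = B^a = 11^2 mod 31  (bits of 2 = 10)
  bit 0 = 1: r = r^2 * 11 mod 31 = 1^2 * 11 = 1*11 = 11
  bit 1 = 0: r = r^2 mod 31 = 11^2 = 28
  -> s = B^a = 28

Answer: 28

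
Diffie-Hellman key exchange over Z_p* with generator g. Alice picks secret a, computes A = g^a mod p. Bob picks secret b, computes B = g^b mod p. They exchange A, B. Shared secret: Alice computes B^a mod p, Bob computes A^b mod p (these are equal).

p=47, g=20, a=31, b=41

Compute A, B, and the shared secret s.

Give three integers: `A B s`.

A = 20^31 mod 47  (bits of 31 = 11111)
  bit 0 = 1: r = r^2 * 20 mod 47 = 1^2 * 20 = 1*20 = 20
  bit 1 = 1: r = r^2 * 20 mod 47 = 20^2 * 20 = 24*20 = 10
  bit 2 = 1: r = r^2 * 20 mod 47 = 10^2 * 20 = 6*20 = 26
  bit 3 = 1: r = r^2 * 20 mod 47 = 26^2 * 20 = 18*20 = 31
  bit 4 = 1: r = r^2 * 20 mod 47 = 31^2 * 20 = 21*20 = 44
  -> A = 44
B = 20^41 mod 47  (bits of 41 = 101001)
  bit 0 = 1: r = r^2 * 20 mod 47 = 1^2 * 20 = 1*20 = 20
  bit 1 = 0: r = r^2 mod 47 = 20^2 = 24
  bit 2 = 1: r = r^2 * 20 mod 47 = 24^2 * 20 = 12*20 = 5
  bit 3 = 0: r = r^2 mod 47 = 5^2 = 25
  bit 4 = 0: r = r^2 mod 47 = 25^2 = 14
  bit 5 = 1: r = r^2 * 20 mod 47 = 14^2 * 20 = 8*20 = 19
  -> B = 19
s = B^a = 19^31 mod 47  (bits of 31 = 11111)
  bit 0 = 1: r = r^2 * 19 mod 47 = 1^2 * 19 = 1*19 = 19
  bit 1 = 1: r = r^2 * 19 mod 47 = 19^2 * 19 = 32*19 = 44
  bit 2 = 1: r = r^2 * 19 mod 47 = 44^2 * 19 = 9*19 = 30
  bit 3 = 1: r = r^2 * 19 mod 47 = 30^2 * 19 = 7*19 = 39
  bit 4 = 1: r = r^2 * 19 mod 47 = 39^2 * 19 = 17*19 = 41
  -> s = B^a = 41

Answer: 44 19 41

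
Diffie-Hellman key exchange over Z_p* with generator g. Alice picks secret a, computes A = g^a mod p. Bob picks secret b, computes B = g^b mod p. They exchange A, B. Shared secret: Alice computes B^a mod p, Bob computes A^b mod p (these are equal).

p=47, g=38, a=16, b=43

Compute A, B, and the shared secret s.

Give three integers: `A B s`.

A = 38^16 mod 47  (bits of 16 = 10000)
  bit 0 = 1: r = r^2 * 38 mod 47 = 1^2 * 38 = 1*38 = 38
  bit 1 = 0: r = r^2 mod 47 = 38^2 = 34
  bit 2 = 0: r = r^2 mod 47 = 34^2 = 28
  bit 3 = 0: r = r^2 mod 47 = 28^2 = 32
  bit 4 = 0: r = r^2 mod 47 = 32^2 = 37
  -> A = 37
B = 38^43 mod 47  (bits of 43 = 101011)
  bit 0 = 1: r = r^2 * 38 mod 47 = 1^2 * 38 = 1*38 = 38
  bit 1 = 0: r = r^2 mod 47 = 38^2 = 34
  bit 2 = 1: r = r^2 * 38 mod 47 = 34^2 * 38 = 28*38 = 30
  bit 3 = 0: r = r^2 mod 47 = 30^2 = 7
  bit 4 = 1: r = r^2 * 38 mod 47 = 7^2 * 38 = 2*38 = 29
  bit 5 = 1: r = r^2 * 38 mod 47 = 29^2 * 38 = 42*38 = 45
  -> B = 45
s = B^a = 45^16 mod 47  (bits of 16 = 10000)
  bit 0 = 1: r = r^2 * 45 mod 47 = 1^2 * 45 = 1*45 = 45
  bit 1 = 0: r = r^2 mod 47 = 45^2 = 4
  bit 2 = 0: r = r^2 mod 47 = 4^2 = 16
  bit 3 = 0: r = r^2 mod 47 = 16^2 = 21
  bit 4 = 0: r = r^2 mod 47 = 21^2 = 18
  -> s = B^a = 18

Answer: 37 45 18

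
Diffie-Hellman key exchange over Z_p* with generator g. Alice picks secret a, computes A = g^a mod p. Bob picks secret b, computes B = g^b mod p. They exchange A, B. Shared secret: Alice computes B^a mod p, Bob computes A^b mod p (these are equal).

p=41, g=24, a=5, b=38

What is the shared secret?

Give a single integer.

Answer: 9

Derivation:
A = 24^5 mod 41  (bits of 5 = 101)
  bit 0 = 1: r = r^2 * 24 mod 41 = 1^2 * 24 = 1*24 = 24
  bit 1 = 0: r = r^2 mod 41 = 24^2 = 2
  bit 2 = 1: r = r^2 * 24 mod 41 = 2^2 * 24 = 4*24 = 14
  -> A = 14
B = 24^38 mod 41  (bits of 38 = 100110)
  bit 0 = 1: r = r^2 * 24 mod 41 = 1^2 * 24 = 1*24 = 24
  bit 1 = 0: r = r^2 mod 41 = 24^2 = 2
  bit 2 = 0: r = r^2 mod 41 = 2^2 = 4
  bit 3 = 1: r = r^2 * 24 mod 41 = 4^2 * 24 = 16*24 = 15
  bit 4 = 1: r = r^2 * 24 mod 41 = 15^2 * 24 = 20*24 = 29
  bit 5 = 0: r = r^2 mod 41 = 29^2 = 21
  -> B = 21
s = B^a = 21^5 mod 41  (bits of 5 = 101)
  bit 0 = 1: r = r^2 * 21 mod 41 = 1^2 * 21 = 1*21 = 21
  bit 1 = 0: r = r^2 mod 41 = 21^2 = 31
  bit 2 = 1: r = r^2 * 21 mod 41 = 31^2 * 21 = 18*21 = 9
  -> s = B^a = 9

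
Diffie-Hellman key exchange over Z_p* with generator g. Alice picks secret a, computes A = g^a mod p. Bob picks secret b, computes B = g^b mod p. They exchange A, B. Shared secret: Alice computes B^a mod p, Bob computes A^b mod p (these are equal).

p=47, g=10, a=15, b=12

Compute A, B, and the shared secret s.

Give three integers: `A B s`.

Answer: 40 32 17

Derivation:
A = 10^15 mod 47  (bits of 15 = 1111)
  bit 0 = 1: r = r^2 * 10 mod 47 = 1^2 * 10 = 1*10 = 10
  bit 1 = 1: r = r^2 * 10 mod 47 = 10^2 * 10 = 6*10 = 13
  bit 2 = 1: r = r^2 * 10 mod 47 = 13^2 * 10 = 28*10 = 45
  bit 3 = 1: r = r^2 * 10 mod 47 = 45^2 * 10 = 4*10 = 40
  -> A = 40
B = 10^12 mod 47  (bits of 12 = 1100)
  bit 0 = 1: r = r^2 * 10 mod 47 = 1^2 * 10 = 1*10 = 10
  bit 1 = 1: r = r^2 * 10 mod 47 = 10^2 * 10 = 6*10 = 13
  bit 2 = 0: r = r^2 mod 47 = 13^2 = 28
  bit 3 = 0: r = r^2 mod 47 = 28^2 = 32
  -> B = 32
s = B^a = 32^15 mod 47  (bits of 15 = 1111)
  bit 0 = 1: r = r^2 * 32 mod 47 = 1^2 * 32 = 1*32 = 32
  bit 1 = 1: r = r^2 * 32 mod 47 = 32^2 * 32 = 37*32 = 9
  bit 2 = 1: r = r^2 * 32 mod 47 = 9^2 * 32 = 34*32 = 7
  bit 3 = 1: r = r^2 * 32 mod 47 = 7^2 * 32 = 2*32 = 17
  -> s = B^a = 17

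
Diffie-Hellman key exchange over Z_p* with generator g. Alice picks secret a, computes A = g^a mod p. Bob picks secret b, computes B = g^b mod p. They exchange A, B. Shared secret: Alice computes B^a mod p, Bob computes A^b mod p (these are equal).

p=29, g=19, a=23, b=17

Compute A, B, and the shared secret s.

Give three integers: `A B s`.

Answer: 18 14 26

Derivation:
A = 19^23 mod 29  (bits of 23 = 10111)
  bit 0 = 1: r = r^2 * 19 mod 29 = 1^2 * 19 = 1*19 = 19
  bit 1 = 0: r = r^2 mod 29 = 19^2 = 13
  bit 2 = 1: r = r^2 * 19 mod 29 = 13^2 * 19 = 24*19 = 21
  bit 3 = 1: r = r^2 * 19 mod 29 = 21^2 * 19 = 6*19 = 27
  bit 4 = 1: r = r^2 * 19 mod 29 = 27^2 * 19 = 4*19 = 18
  -> A = 18
B = 19^17 mod 29  (bits of 17 = 10001)
  bit 0 = 1: r = r^2 * 19 mod 29 = 1^2 * 19 = 1*19 = 19
  bit 1 = 0: r = r^2 mod 29 = 19^2 = 13
  bit 2 = 0: r = r^2 mod 29 = 13^2 = 24
  bit 3 = 0: r = r^2 mod 29 = 24^2 = 25
  bit 4 = 1: r = r^2 * 19 mod 29 = 25^2 * 19 = 16*19 = 14
  -> B = 14
s = B^a = 14^23 mod 29  (bits of 23 = 10111)
  bit 0 = 1: r = r^2 * 14 mod 29 = 1^2 * 14 = 1*14 = 14
  bit 1 = 0: r = r^2 mod 29 = 14^2 = 22
  bit 2 = 1: r = r^2 * 14 mod 29 = 22^2 * 14 = 20*14 = 19
  bit 3 = 1: r = r^2 * 14 mod 29 = 19^2 * 14 = 13*14 = 8
  bit 4 = 1: r = r^2 * 14 mod 29 = 8^2 * 14 = 6*14 = 26
  -> s = B^a = 26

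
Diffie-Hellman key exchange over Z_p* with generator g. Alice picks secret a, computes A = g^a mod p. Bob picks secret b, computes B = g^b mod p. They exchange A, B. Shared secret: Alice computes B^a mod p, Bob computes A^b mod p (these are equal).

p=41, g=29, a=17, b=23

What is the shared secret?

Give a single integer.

A = 29^17 mod 41  (bits of 17 = 10001)
  bit 0 = 1: r = r^2 * 29 mod 41 = 1^2 * 29 = 1*29 = 29
  bit 1 = 0: r = r^2 mod 41 = 29^2 = 21
  bit 2 = 0: r = r^2 mod 41 = 21^2 = 31
  bit 3 = 0: r = r^2 mod 41 = 31^2 = 18
  bit 4 = 1: r = r^2 * 29 mod 41 = 18^2 * 29 = 37*29 = 7
  -> A = 7
B = 29^23 mod 41  (bits of 23 = 10111)
  bit 0 = 1: r = r^2 * 29 mod 41 = 1^2 * 29 = 1*29 = 29
  bit 1 = 0: r = r^2 mod 41 = 29^2 = 21
  bit 2 = 1: r = r^2 * 29 mod 41 = 21^2 * 29 = 31*29 = 38
  bit 3 = 1: r = r^2 * 29 mod 41 = 38^2 * 29 = 9*29 = 15
  bit 4 = 1: r = r^2 * 29 mod 41 = 15^2 * 29 = 20*29 = 6
  -> B = 6
s = B^a = 6^17 mod 41  (bits of 17 = 10001)
  bit 0 = 1: r = r^2 * 6 mod 41 = 1^2 * 6 = 1*6 = 6
  bit 1 = 0: r = r^2 mod 41 = 6^2 = 36
  bit 2 = 0: r = r^2 mod 41 = 36^2 = 25
  bit 3 = 0: r = r^2 mod 41 = 25^2 = 10
  bit 4 = 1: r = r^2 * 6 mod 41 = 10^2 * 6 = 18*6 = 26
  -> s = B^a = 26

Answer: 26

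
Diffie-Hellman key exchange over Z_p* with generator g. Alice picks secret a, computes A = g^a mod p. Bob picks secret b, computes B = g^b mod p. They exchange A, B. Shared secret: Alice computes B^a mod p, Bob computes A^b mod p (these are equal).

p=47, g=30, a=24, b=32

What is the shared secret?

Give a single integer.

A = 30^24 mod 47  (bits of 24 = 11000)
  bit 0 = 1: r = r^2 * 30 mod 47 = 1^2 * 30 = 1*30 = 30
  bit 1 = 1: r = r^2 * 30 mod 47 = 30^2 * 30 = 7*30 = 22
  bit 2 = 0: r = r^2 mod 47 = 22^2 = 14
  bit 3 = 0: r = r^2 mod 47 = 14^2 = 8
  bit 4 = 0: r = r^2 mod 47 = 8^2 = 17
  -> A = 17
B = 30^32 mod 47  (bits of 32 = 100000)
  bit 0 = 1: r = r^2 * 30 mod 47 = 1^2 * 30 = 1*30 = 30
  bit 1 = 0: r = r^2 mod 47 = 30^2 = 7
  bit 2 = 0: r = r^2 mod 47 = 7^2 = 2
  bit 3 = 0: r = r^2 mod 47 = 2^2 = 4
  bit 4 = 0: r = r^2 mod 47 = 4^2 = 16
  bit 5 = 0: r = r^2 mod 47 = 16^2 = 21
  -> B = 21
s = B^a = 21^24 mod 47  (bits of 24 = 11000)
  bit 0 = 1: r = r^2 * 21 mod 47 = 1^2 * 21 = 1*21 = 21
  bit 1 = 1: r = r^2 * 21 mod 47 = 21^2 * 21 = 18*21 = 2
  bit 2 = 0: r = r^2 mod 47 = 2^2 = 4
  bit 3 = 0: r = r^2 mod 47 = 4^2 = 16
  bit 4 = 0: r = r^2 mod 47 = 16^2 = 21
  -> s = B^a = 21

Answer: 21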